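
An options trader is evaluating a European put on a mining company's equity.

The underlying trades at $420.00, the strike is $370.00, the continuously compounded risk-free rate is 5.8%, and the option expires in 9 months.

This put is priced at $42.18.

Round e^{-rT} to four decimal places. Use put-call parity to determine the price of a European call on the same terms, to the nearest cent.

e^(−rT) = e^(−0.058·0.75) = 0.9574
Put-call parity: C − P = S − K·e^(−rT) = 420 − 370·0.9574 = 420 − 354.2380 = 65.7620
C = P + (C − P) = 42.18 + (65.7620) = 107.9420

$107.94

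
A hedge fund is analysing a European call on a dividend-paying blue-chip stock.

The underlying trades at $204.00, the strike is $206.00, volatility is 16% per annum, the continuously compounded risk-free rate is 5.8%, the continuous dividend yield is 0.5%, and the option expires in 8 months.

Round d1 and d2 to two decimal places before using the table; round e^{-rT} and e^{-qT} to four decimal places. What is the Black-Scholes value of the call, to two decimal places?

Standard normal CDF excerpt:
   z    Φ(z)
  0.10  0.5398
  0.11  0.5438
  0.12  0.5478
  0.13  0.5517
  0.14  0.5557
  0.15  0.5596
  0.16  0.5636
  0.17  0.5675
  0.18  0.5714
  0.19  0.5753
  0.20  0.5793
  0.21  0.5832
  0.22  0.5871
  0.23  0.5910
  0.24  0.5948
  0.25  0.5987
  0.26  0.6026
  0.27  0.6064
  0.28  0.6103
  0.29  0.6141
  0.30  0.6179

σ√T = 0.16 × 0.8165 = 0.1306
d₁ = [ln(204/206) + (0.058 − 0.005 + ½·0.16²)·0.6667] / (σ√T) = (-0.0098 + 0.0439) / 0.1306 = 0.2611 ≈ 0.26
d₂ = 0.2611 − 0.1306 = 0.1305 ≈ 0.13
exp(−qT) = exp(−0.005·0.6667) = 0.9967;  exp(−rT) = exp(−0.058·0.6667) = 0.9621
N(d₁) = N(0.26) = 0.6026;  N(d₂) = N(0.13) = 0.5517
C = 204·0.9967·0.6026 − 206·0.9621·0.5517 = 122.5247 − 109.3429 = 13.1819

$13.18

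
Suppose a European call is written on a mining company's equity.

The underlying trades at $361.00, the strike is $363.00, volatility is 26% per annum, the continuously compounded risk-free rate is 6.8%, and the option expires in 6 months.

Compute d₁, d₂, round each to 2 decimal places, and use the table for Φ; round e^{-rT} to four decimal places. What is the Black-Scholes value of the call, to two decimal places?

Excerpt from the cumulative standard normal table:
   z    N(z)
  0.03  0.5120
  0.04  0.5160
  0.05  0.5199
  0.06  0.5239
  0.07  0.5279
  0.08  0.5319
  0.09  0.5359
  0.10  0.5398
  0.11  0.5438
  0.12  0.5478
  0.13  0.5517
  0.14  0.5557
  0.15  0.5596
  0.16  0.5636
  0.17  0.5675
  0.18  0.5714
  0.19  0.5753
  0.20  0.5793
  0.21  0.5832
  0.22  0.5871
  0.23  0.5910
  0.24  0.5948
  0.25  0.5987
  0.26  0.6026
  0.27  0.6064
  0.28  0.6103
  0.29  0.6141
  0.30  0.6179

σ√T = 0.26·√0.5 = 0.1838
d₁ = [ln(361/363) + (0.068 + 0.26²/2)·0.5] / 0.1838 = [-0.0055 + 0.0509] / 0.1838 = 0.2468 ≈ 0.25
d₂ = d₁ − σ√T = 0.2468 − 0.1838 = 0.0630 ≈ 0.06
exp(−rT) = exp(−0.068·0.5) = 0.9666
N(d₁) = N(0.25) = 0.5987;  N(d₂) = N(0.06) = 0.5239
C = 361·0.5987 − 363·0.9666·0.5239 = 216.1307 − 183.8238 = 32.3069

$32.31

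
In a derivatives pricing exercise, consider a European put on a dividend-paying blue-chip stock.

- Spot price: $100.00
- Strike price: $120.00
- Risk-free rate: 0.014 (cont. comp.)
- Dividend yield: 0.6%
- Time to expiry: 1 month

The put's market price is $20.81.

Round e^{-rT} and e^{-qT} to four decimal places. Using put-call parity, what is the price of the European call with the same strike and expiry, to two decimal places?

exp(−qT) = exp(−0.006·0.08333) = 0.9995;  exp(−rT) = exp(−0.014·0.08333) = 0.9988
Put-call parity: C − P = S·e^(−qT) − K·e^(−rT) = 100·0.9995 − 120·0.9988 = 99.9500 − 119.8560 = -19.9060
C = P + (C − P) = 20.81 + (-19.9060) = 0.9040

$0.90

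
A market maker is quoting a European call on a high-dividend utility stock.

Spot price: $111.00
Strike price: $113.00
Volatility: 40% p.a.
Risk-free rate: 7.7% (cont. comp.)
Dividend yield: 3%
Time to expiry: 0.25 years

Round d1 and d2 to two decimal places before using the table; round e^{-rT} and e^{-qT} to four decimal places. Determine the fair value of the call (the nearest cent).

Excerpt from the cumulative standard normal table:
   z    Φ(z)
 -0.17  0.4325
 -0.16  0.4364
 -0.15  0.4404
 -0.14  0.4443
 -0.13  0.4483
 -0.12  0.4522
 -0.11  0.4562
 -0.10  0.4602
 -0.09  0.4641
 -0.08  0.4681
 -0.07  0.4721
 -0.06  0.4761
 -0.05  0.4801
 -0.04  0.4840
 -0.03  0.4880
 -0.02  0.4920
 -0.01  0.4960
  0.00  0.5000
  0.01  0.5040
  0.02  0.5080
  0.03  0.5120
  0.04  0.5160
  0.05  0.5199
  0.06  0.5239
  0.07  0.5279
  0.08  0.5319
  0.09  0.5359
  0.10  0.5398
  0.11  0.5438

T = 0.25;  σ√T = 0.2000
ln(S/K) + (r − q + σ²/2)T = ln(111/113) + (0.077 − 0.03 + 0.4²/2)·0.25 = -0.0179 + 0.0318 = 0.0139
d₁ = 0.0139 / 0.2000 = 0.0695 ⇒ 0.07
d₂ = d₁ − σ√T = 0.0695 − 0.2000 = -0.1305 ⇒ -0.13
exp(−qT) = exp(−0.03·0.25) = 0.9925;  exp(−rT) = exp(−0.077·0.25) = 0.9809
N(d₁) = N(0.07) = 0.5279;  N(d₂) = N(-0.13) = 0.4483
C = 111·0.9925·0.5279 − 113·0.9809·0.4483 = 58.1574 − 49.6903 = 8.4671

$8.47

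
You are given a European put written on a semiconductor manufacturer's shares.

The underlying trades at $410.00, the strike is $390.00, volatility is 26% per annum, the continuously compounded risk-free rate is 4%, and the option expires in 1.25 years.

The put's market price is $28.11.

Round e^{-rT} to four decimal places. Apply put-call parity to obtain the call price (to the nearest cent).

$67.14

exp(−rT) = exp(−0.04·1.25) = 0.9512
Put-call parity: C − P = S − K·e^(−rT) = 410 − 390·0.9512 = 410 − 370.9680 = 39.0320
C = P + (C − P) = 28.11 + (39.0320) = 67.1420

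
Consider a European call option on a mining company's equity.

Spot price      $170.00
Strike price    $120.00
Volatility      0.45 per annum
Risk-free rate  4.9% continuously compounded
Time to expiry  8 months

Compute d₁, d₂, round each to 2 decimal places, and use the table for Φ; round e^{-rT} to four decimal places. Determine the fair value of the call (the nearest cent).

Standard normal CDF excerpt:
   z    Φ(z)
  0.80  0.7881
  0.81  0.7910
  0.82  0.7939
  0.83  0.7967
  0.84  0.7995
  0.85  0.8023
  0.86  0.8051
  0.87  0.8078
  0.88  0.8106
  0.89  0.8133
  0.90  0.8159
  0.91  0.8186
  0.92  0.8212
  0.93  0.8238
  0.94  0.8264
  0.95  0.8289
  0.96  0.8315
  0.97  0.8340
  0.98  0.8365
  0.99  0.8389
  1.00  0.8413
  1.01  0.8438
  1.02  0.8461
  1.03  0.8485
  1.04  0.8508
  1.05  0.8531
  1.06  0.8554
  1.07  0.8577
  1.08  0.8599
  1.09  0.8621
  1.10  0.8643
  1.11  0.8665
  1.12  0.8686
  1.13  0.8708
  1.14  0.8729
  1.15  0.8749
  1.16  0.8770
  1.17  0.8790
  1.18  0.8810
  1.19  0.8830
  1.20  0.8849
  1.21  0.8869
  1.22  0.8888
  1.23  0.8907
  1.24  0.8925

σ√T = 0.45·√0.6667 = 0.3674
d₁ = [ln(170/120) + (0.049 + 0.45²/2)·0.6667] / 0.3674 = [0.3483 + 0.1002] / 0.3674 = 1.2206 which rounds to 1.22
d₂ = d₁ − σ√T = 1.2206 − 0.3674 = 0.8532 which rounds to 0.85
exp(−rT) = exp(−0.049·0.6667) = 0.9679
N(d₁) = N(1.22) = 0.8888;  N(d₂) = N(0.85) = 0.8023
C = 170·0.8888 − 120·0.9679·0.8023 = 151.0960 − 93.1855 = 57.9105

$57.91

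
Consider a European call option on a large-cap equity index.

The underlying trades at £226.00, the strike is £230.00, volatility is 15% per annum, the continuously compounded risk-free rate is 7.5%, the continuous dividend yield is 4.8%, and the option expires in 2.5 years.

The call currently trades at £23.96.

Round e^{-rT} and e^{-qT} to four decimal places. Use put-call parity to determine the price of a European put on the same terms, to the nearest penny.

e^(−qT) = e^(−0.048·2.5) = 0.8869;  e^(−rT) = e^(−0.075·2.5) = 0.8290
Put-call parity: C − P = S·e^(−qT) − K·e^(−rT) = 226·0.8869 − 230·0.8290 = 200.4394 − 190.6700 = 9.7694
P = C − (C − P) = 23.96 − (9.7694) = 14.1906

£14.19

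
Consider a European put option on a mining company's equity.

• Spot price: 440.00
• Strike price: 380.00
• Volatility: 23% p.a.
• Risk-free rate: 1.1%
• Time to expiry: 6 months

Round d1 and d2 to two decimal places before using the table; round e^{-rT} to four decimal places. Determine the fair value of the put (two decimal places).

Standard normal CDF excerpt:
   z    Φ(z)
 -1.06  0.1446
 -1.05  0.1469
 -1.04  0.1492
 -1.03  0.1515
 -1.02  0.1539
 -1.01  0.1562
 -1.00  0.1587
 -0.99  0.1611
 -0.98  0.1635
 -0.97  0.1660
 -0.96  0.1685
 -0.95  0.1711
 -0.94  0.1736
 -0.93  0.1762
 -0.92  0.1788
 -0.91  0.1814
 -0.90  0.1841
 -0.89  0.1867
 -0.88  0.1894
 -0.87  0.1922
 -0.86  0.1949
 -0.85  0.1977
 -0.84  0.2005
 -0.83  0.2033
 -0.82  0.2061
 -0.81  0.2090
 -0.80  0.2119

σ√T = 0.23·√0.5 = 0.1626
ln(S/K) + (r + σ²/2)T = ln(440/380) + (0.011 + 0.23²/2)·0.5 = 0.1466 + 0.0187 = 0.1653
d₁ = 0.1653 / 0.1626 = 1.0166 ⇒ 1.02
d₂ = d₁ − σ√T = 1.0166 − 0.1626 = 0.8539 ⇒ 0.85
exp(−rT) = exp(−0.011·0.5) = 0.9945
N(−d₂) = N(-0.85) = 0.1977;  N(−d₁) = N(-1.02) = 0.1539
P = 380·0.9945·0.1977 − 440·0.1539 = 74.7128 − 67.7160 = 6.9968

7.00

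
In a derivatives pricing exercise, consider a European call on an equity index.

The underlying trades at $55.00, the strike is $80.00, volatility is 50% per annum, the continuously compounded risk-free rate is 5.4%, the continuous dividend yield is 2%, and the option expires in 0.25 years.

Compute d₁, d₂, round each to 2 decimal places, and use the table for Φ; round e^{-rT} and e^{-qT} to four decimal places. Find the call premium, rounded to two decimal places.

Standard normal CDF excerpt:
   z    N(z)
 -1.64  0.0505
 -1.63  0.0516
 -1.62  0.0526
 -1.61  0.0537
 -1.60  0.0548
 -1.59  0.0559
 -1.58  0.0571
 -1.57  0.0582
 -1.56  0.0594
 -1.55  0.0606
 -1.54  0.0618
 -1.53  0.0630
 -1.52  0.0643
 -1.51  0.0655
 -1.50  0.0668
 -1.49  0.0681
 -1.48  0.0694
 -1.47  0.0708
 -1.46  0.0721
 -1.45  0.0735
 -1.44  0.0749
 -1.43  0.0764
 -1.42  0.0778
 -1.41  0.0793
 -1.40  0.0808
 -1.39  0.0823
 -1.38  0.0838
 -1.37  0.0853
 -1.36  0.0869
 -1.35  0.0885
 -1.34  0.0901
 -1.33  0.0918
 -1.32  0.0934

$0.52

σ√T = 0.5 × 0.5000 = 0.2500
d₁ = [ln(55/80) + (0.054 − 0.02 + 0.5²/2)·0.25] / 0.2500 = [-0.3747 + 0.0398] / 0.2500 = -1.3398 → -1.34
d₂ = d₁ − σ√T = -1.3398 − 0.2500 = -1.5898 → -1.59
e^(−qT) = e^(−0.02·0.25) = 0.9950;  e^(−rT) = e^(−0.054·0.25) = 0.9866
C = 55·0.9950·N(-1.34) − 80·0.9866·N(-1.59) = 55·0.9950·0.0901 − 80·0.9866·0.0559 = 4.9307 − 4.4121 = 0.5186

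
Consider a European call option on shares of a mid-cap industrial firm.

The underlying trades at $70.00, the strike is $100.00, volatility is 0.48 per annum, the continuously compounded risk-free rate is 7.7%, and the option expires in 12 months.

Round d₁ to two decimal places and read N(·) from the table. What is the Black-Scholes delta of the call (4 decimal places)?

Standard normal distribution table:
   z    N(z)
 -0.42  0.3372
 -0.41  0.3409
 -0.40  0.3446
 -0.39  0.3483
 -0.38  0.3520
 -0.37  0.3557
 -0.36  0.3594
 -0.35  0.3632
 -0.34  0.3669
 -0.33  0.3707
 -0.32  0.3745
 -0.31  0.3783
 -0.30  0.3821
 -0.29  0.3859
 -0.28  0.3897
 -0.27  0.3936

0.3669

T = 1;  σ√T = 0.4800
ln(S/K) + (r + σ²/2)T = ln(70/100) + (0.077 + 0.48²/2)·1 = -0.3567 + 0.1922 = -0.1645
d₁ = -0.1645 / 0.4800 = -0.3427 ⇒ -0.34
N(d₁) = N(-0.34) = 0.3669
Δ_call = N(d₁) = 0.3669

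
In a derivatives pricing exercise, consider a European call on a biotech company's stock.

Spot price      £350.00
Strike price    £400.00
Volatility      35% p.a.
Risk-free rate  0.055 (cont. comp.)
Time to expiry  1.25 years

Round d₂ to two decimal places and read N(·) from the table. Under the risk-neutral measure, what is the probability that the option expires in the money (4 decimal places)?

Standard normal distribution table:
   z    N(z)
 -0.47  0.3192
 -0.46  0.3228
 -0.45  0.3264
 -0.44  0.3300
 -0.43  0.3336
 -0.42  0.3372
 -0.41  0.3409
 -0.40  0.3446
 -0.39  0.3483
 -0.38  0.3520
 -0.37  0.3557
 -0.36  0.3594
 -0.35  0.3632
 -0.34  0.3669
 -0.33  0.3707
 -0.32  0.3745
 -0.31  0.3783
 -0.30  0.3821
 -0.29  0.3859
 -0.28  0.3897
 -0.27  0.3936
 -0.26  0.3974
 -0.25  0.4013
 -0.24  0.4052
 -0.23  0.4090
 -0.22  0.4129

0.3594

σ√T = 0.35·√1.25 = 0.3913
d₁ = [ln(350/400) + (0.055 + ½·0.35²)·1.25] / (σ√T) = (-0.1335 + 0.1453) / 0.3913 = 0.0301 which rounds to 0.03
d₂ = 0.0301 − 0.3913 = -0.3612 which rounds to -0.36
Pr(exercise) under Q = N(d₂) = 0.3594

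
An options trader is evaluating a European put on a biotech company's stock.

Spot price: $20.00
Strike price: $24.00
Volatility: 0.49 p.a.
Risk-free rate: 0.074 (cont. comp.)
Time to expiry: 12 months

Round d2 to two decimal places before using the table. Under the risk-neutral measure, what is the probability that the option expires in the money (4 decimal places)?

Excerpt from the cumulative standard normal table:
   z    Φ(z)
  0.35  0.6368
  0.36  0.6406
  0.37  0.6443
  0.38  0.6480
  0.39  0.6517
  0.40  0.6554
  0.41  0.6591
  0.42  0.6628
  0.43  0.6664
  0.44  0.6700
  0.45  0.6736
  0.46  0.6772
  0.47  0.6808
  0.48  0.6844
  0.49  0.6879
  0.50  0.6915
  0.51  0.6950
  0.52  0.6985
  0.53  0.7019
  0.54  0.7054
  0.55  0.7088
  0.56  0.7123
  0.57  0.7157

σ√T = 0.49 × 1.0000 = 0.4900
d₁ = [ln(20/24) + (0.074 + ½·0.49²)·1] / (σ√T) = (-0.1823 + 0.1941) / 0.4900 = 0.0239 → 0.02
d₂ = 0.0239 − 0.4900 = -0.4661 → -0.47
Risk-neutral Pr[S_T < K] = N(−d₂) = N(0.47) = 0.6808

0.6808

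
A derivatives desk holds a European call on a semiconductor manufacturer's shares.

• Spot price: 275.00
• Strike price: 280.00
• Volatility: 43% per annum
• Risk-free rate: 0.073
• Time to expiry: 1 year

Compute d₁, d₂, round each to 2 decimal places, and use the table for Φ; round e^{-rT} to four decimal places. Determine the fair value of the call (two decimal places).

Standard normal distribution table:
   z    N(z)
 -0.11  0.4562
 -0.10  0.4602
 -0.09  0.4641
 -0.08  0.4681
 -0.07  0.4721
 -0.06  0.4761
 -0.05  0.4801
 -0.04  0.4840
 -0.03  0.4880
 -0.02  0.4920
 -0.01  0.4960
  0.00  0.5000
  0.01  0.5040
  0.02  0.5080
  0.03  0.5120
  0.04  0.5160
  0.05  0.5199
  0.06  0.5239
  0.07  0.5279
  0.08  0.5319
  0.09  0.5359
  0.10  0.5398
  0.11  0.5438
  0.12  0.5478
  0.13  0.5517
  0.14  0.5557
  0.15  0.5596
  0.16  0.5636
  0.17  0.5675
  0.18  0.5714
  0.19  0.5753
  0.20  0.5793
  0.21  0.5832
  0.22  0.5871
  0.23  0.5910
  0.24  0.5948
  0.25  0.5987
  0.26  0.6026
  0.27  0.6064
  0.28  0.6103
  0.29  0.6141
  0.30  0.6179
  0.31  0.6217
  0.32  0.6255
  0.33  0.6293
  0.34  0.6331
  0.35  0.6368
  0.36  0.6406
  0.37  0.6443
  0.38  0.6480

T = 1;  σ√T = 0.4300
d₁ = [ln(275/280) + (0.073 + 0.43²/2)·1] / 0.4300 = [-0.0180 + 0.1654] / 0.4300 = 0.3429 which rounds to 0.34
d₂ = d₁ − σ√T = 0.3429 − 0.4300 = -0.0871 which rounds to -0.09
e^(−rT) = e^(−0.073·1) = 0.9296
N(d₁) = N(0.34) = 0.6331;  N(d₂) = N(-0.09) = 0.4641
C = 275·0.6331 − 280·0.9296·0.4641 = 174.1025 − 120.7997 = 53.3028

53.30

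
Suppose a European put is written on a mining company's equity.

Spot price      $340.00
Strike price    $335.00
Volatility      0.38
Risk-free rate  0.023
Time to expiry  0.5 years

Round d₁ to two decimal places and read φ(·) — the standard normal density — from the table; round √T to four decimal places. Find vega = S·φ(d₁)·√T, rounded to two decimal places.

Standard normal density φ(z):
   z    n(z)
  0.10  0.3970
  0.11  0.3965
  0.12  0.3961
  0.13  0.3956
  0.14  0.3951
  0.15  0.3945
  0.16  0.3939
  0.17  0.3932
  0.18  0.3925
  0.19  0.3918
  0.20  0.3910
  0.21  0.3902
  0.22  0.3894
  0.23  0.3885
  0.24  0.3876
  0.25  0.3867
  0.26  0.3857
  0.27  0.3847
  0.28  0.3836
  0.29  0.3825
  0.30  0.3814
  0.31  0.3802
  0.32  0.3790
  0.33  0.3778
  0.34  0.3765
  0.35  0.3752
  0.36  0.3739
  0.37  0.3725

93.40

σ√T = 0.38·√0.5 = 0.2687
ln(S/K) + (r + σ²/2)T = ln(340/335) + (0.023 + 0.38²/2)·0.5 = 0.0148 + 0.0476 = 0.0624
d₁ = 0.0624 / 0.2687 = 0.2323 ⇒ 0.23
√T = √0.5 = 0.7071
φ(d₁) = φ(0.23) = 0.3885
vega = S·φ(d₁)·√T = 340·0.3885·0.7071 = 93.4008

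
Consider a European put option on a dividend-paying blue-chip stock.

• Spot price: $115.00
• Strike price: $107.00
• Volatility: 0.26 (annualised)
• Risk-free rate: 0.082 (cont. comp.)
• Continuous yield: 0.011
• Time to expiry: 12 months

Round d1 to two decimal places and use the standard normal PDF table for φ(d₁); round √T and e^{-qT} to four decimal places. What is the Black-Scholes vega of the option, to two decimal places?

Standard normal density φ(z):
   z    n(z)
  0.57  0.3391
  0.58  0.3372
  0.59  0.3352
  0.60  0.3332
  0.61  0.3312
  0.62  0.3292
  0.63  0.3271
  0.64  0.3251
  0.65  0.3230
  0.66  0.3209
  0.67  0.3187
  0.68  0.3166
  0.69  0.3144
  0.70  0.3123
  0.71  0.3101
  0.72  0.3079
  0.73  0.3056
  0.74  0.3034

σ√T = 0.26·√1 = 0.2600
d₁ = [ln(115/107) + (0.082 − 0.011 + 0.26²/2)·1] / 0.2600 = [0.0721 + 0.1048] / 0.2600 = 0.6804 ⇒ 0.68
√T = √1 = 1.0000
φ(d₁) = φ(0.68) = 0.3166
exp(−qT) = exp(−0.011·1) = 0.9891
vega = S·exp(−qT)·φ(d₁)·√T = 115·0.9891·0.3166·1.0000 = 36.0121

36.01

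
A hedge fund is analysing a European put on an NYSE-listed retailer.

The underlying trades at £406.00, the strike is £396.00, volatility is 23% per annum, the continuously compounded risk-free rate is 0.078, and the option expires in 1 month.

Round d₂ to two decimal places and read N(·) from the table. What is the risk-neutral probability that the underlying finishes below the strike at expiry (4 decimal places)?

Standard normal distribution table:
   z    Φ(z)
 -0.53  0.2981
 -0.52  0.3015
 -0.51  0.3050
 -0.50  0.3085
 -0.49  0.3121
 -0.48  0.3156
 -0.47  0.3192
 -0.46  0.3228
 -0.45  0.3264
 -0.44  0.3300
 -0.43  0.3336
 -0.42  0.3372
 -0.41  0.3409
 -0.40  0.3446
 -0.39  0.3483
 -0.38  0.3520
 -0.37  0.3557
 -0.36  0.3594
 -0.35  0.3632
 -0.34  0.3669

σ√T = 0.23·√0.08333 = 0.0664
ln(S/K) + (r + σ²/2)T = ln(406/396) + (0.078 + 0.23²/2)·0.08333 = 0.0249 + 0.0087 = 0.0336
d₁ = 0.0336 / 0.0664 = 0.5067 ≈ 0.51
d₂ = d₁ − σ√T = 0.5067 − 0.0664 = 0.4403 ≈ 0.44
Pr(exercise) under Q = N(−d₂) = N(-0.44) = 0.3300

0.3300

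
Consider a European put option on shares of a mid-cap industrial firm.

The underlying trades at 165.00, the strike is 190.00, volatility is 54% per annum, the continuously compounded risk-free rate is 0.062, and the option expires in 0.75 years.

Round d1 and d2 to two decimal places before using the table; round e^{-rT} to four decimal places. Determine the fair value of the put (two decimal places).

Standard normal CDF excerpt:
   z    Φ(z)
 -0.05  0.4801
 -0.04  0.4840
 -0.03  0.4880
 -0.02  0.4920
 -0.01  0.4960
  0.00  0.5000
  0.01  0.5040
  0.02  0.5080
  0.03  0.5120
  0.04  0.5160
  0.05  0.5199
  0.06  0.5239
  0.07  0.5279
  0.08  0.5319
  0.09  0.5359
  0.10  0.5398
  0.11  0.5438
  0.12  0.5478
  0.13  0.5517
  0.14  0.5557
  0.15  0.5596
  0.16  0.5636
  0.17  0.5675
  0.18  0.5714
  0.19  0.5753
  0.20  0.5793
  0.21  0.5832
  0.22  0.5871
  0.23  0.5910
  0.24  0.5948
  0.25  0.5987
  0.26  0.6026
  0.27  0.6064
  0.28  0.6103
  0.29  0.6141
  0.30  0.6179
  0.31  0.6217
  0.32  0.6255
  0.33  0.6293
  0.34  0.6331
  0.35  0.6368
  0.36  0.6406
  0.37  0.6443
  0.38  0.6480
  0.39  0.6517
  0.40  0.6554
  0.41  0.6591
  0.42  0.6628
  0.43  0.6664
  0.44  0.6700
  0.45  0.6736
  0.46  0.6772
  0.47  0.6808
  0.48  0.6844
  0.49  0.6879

41.00

σ√T = 0.54·√0.75 = 0.4677
d₁ = [ln(165/190) + (0.062 + 0.54²/2)·0.75] / 0.4677 = [-0.1411 + 0.1559] / 0.4677 = 0.0316 which rounds to 0.03
d₂ = d₁ − σ√T = 0.0316 − 0.4677 = -0.4361 which rounds to -0.44
exp(−rT) = exp(−0.062·0.75) = 0.9546
N(−d₂) = N(0.44) = 0.6700;  N(−d₁) = N(-0.03) = 0.4880
P = 190·0.9546·0.6700 − 165·0.4880 = 121.5206 − 80.5200 = 41.0006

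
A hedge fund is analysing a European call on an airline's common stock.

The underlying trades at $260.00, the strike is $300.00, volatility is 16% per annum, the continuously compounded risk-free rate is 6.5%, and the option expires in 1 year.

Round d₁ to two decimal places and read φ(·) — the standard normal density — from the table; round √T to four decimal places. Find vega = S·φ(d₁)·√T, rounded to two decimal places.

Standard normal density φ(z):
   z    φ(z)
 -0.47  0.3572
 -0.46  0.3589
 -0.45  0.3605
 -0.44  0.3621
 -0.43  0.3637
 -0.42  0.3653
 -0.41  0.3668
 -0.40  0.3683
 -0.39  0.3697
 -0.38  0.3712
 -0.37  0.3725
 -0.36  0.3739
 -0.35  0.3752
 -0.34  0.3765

σ√T = 0.16 × 1.0000 = 0.1600
ln(S/K) + (r + σ²/2)T = ln(260/300) + (0.065 + 0.16²/2)·1 = -0.1431 + 0.0778 = -0.0653
d₁ = -0.0653 / 0.1600 = -0.4081 which rounds to -0.41
√T = √1 = 1.0000
φ(d₁) = φ(-0.41) = 0.3668
vega = S·φ(d₁)·√T = 260·0.3668·1.0000 = 95.3680
(The put has the same vega.)

95.37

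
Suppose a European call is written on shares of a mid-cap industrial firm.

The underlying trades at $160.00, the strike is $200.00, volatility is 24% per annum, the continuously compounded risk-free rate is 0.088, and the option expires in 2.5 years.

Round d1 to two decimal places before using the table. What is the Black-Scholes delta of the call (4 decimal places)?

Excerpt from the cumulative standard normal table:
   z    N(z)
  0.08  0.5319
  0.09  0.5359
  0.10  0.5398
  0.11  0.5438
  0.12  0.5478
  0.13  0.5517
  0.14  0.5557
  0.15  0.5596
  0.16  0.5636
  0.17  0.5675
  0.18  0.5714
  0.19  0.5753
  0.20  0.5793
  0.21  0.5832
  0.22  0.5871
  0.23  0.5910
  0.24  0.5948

0.5714

σ√T = 0.24·√2.5 = 0.3795
ln(S/K) + (r + σ²/2)T = ln(160/200) + (0.088 + 0.24²/2)·2.5 = -0.2231 + 0.2920 = 0.0689
d₁ = 0.0689 / 0.3795 = 0.1815 which rounds to 0.18
N(d₁) = N(0.18) = 0.5714
Δ_call = N(d₁) = 0.5714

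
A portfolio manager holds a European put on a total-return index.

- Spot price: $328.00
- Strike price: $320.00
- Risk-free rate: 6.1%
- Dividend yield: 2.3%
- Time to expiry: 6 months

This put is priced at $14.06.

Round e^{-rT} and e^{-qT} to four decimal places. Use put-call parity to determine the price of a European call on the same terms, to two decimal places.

$27.92

e^(−qT) = e^(−0.023·0.5) = 0.9886;  e^(−rT) = e^(−0.061·0.5) = 0.9700
Put-call parity: C − P = S·e^(−qT) − K·e^(−rT) = 328·0.9886 − 320·0.9700 = 324.2608 − 310.4000 = 13.8608
C = P + (C − P) = 14.06 + (13.8608) = 27.9208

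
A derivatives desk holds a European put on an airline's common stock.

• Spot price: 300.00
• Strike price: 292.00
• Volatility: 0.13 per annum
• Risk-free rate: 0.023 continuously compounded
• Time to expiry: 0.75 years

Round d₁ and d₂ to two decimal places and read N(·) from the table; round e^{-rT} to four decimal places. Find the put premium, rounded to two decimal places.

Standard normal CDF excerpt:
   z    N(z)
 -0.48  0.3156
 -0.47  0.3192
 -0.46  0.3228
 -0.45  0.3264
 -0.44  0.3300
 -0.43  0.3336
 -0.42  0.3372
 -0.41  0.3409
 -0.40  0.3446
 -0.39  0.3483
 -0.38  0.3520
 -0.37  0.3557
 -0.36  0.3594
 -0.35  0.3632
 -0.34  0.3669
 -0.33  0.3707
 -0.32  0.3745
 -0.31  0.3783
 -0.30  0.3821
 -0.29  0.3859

7.38

T = 0.75;  σ√T = 0.1126
ln(S/K) + (r + σ²/2)T = ln(300/292) + (0.023 + 0.13²/2)·0.75 = 0.0270 + 0.0236 = 0.0506
d₁ = 0.0506 / 0.1126 = 0.4496 ≈ 0.45
d₂ = d₁ − σ√T = 0.4496 − 0.1126 = 0.3370 ≈ 0.34
e^(−rT) = e^(−0.023·0.75) = 0.9829
P = 292·0.9829·N(-0.34) − 300·N(-0.45) = 292·0.9829·0.3669 − 300·0.3264 = 105.3028 − 97.9200 = 7.3828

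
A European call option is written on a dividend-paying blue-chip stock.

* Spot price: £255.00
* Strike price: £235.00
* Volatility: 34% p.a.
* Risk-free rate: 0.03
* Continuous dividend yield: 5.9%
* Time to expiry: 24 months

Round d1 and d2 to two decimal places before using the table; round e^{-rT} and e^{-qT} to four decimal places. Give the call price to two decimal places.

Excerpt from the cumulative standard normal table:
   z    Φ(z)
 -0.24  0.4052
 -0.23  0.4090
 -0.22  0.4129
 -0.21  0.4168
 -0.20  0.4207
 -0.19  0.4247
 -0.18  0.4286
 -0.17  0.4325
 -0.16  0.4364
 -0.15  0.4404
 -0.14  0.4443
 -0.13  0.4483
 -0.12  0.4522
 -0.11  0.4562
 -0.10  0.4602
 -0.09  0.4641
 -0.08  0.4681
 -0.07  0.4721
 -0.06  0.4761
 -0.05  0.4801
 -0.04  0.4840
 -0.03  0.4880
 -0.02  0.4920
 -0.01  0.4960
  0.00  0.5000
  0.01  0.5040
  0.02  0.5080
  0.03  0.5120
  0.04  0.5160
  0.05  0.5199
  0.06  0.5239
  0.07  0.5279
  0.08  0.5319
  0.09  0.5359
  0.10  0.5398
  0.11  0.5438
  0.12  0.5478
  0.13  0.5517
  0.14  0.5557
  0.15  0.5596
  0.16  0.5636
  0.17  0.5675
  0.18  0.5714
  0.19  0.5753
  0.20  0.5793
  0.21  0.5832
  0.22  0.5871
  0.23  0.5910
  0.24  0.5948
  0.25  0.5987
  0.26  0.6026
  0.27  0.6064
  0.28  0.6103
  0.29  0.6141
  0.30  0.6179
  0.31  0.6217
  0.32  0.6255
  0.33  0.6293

£45.17

σ√T = 0.34 × 1.4142 = 0.4808
d₁ = [ln(255/235) + (0.03 − 0.059 + ½·0.34²)·2] / (σ√T) = (0.0817 + 0.0576) / 0.4808 = 0.2897 which rounds to 0.29
d₂ = 0.2897 − 0.4808 = -0.1912 which rounds to -0.19
exp(−qT) = exp(−0.059·2) = 0.8887;  exp(−rT) = exp(−0.03·2) = 0.9418
N(d₁) = N(0.29) = 0.6141;  N(d₂) = N(-0.19) = 0.4247
C = 255·0.8887·0.6141 − 235·0.9418·0.4247 = 139.1664 − 93.9959 = 45.1705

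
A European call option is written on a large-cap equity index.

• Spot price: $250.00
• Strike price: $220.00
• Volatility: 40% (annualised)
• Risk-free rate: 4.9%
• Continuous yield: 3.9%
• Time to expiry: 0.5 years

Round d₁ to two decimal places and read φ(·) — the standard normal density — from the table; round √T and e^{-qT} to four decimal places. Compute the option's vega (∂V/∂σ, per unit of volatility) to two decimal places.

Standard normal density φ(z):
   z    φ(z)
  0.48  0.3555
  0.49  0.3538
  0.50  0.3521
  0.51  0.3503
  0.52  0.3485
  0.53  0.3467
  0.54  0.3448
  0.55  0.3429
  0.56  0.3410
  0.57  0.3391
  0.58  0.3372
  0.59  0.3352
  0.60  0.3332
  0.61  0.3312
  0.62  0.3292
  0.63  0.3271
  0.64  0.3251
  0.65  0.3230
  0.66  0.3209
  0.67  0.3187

T = 0.5;  σ√T = 0.2828
d₁ = [ln(250/220) + (0.049 − 0.039 + ½·0.4²)·0.5] / (σ√T) = (0.1278 + 0.0450) / 0.2828 = 0.6111 which rounds to 0.61
√T = √0.5 = 0.7071
φ(d₁) = φ(0.61) = 0.3312
exp(−qT) = exp(−0.039·0.5) = 0.9807
vega = S·exp(−qT)·φ(d₁)·√T = 250·0.9807·0.3312·0.7071 = 57.4179

57.42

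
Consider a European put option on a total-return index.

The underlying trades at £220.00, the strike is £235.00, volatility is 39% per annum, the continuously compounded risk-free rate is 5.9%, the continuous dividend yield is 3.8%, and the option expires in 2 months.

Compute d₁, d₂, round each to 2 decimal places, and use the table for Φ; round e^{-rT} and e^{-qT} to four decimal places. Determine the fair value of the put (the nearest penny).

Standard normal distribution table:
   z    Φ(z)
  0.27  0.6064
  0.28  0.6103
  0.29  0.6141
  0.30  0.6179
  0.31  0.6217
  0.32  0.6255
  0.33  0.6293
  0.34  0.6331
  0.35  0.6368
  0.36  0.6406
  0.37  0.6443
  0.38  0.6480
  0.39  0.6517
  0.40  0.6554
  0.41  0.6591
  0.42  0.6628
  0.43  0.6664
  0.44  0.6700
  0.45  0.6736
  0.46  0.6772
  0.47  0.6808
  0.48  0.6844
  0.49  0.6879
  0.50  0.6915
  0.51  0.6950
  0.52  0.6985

£22.51

σ√T = 0.39 × 0.4082 = 0.1592
d₁ = [ln(220/235) + (0.059 − 0.038 + 0.39²/2)·0.1667] / 0.1592 = [-0.0660 + 0.0162] / 0.1592 = -0.3127 which rounds to -0.31
d₂ = d₁ − σ√T = -0.3127 − 0.1592 = -0.4719 which rounds to -0.47
exp(−qT) = exp(−0.038·0.1667) = 0.9937;  exp(−rT) = exp(−0.059·0.1667) = 0.9902
N(−d₂) = N(0.47) = 0.6808;  N(−d₁) = N(0.31) = 0.6217
P = 235·0.9902·0.6808 − 220·0.9937·0.6217 = 158.4201 − 135.9123 = 22.5078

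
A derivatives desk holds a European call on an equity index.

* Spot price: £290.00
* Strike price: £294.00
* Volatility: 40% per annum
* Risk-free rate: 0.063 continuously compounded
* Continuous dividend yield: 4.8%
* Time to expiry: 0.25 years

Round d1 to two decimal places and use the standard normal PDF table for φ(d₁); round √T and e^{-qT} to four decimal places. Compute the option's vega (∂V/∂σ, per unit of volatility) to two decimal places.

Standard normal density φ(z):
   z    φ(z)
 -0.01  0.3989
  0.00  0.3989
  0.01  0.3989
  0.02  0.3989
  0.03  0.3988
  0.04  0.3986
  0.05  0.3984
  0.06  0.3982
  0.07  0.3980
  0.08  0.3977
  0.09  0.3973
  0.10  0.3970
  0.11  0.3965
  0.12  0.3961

57.08

T = 0.25;  σ√T = 0.2000
d₁ = [ln(290/294) + (0.063 − 0.048 + 0.4²/2)·0.25] / 0.2000 = [-0.0137 + 0.0238] / 0.2000 = 0.0503 ≈ 0.05
√T = √0.25 = 0.5000
φ(d₁) = φ(0.05) = 0.3984
e^(−qT) = e^(−0.048·0.25) = 0.9881
vega = S·e^(−qT)·φ(d₁)·√T = 290·0.9881·0.3984·0.5000 = 57.0806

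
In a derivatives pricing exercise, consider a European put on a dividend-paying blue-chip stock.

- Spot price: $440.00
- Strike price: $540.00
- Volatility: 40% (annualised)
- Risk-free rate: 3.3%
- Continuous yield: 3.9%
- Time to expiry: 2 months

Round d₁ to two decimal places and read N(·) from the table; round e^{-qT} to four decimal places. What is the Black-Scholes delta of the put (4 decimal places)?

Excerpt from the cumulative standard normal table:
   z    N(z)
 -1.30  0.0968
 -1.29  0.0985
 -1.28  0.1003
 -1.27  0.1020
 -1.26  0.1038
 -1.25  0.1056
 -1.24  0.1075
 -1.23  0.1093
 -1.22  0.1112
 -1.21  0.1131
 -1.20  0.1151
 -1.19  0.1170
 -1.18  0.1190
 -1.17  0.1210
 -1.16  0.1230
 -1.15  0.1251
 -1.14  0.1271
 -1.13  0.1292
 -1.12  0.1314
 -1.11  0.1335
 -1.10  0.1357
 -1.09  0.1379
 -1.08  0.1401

-0.8753

σ√T = 0.4·√0.1667 = 0.1633
d₁ = [ln(440/540) + (0.033 − 0.039 + ½·0.4²)·0.1667] / (σ√T) = (-0.2048 + 0.0123) / 0.1633 = -1.1786 which rounds to -1.18
N(d₁) = N(-1.18) = 0.1190
Δ_put = e^(−qT)·(N(d₁) − 1) = 0.9935·(0.1190 − 1) = -0.8753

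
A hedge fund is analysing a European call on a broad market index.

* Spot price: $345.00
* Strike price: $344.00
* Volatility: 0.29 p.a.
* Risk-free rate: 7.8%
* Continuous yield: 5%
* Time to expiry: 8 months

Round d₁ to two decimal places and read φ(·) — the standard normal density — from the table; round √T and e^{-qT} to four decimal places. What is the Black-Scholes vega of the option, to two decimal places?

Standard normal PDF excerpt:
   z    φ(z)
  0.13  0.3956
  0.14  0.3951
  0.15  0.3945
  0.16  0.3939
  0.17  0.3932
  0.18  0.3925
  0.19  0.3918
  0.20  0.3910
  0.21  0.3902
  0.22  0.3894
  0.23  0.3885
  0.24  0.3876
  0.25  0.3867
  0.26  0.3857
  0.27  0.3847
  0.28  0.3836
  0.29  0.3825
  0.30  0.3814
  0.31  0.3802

T = 0.6667;  σ√T = 0.2368
d₁ = [ln(345/344) + (0.078 − 0.05 + 0.29²/2)·0.6667] / 0.2368 = [0.0029 + 0.0467] / 0.2368 = 0.2095 → 0.21
√T = √0.6667 = 0.8165
φ(d₁) = φ(0.21) = 0.3902
e^(−qT) = e^(−0.05·0.6667) = 0.9672
vega = S·e^(−qT)·φ(d₁)·√T = 345·0.9672·0.3902·0.8165 = 106.3112
(Call and put vega coincide under Black-Scholes.)

106.31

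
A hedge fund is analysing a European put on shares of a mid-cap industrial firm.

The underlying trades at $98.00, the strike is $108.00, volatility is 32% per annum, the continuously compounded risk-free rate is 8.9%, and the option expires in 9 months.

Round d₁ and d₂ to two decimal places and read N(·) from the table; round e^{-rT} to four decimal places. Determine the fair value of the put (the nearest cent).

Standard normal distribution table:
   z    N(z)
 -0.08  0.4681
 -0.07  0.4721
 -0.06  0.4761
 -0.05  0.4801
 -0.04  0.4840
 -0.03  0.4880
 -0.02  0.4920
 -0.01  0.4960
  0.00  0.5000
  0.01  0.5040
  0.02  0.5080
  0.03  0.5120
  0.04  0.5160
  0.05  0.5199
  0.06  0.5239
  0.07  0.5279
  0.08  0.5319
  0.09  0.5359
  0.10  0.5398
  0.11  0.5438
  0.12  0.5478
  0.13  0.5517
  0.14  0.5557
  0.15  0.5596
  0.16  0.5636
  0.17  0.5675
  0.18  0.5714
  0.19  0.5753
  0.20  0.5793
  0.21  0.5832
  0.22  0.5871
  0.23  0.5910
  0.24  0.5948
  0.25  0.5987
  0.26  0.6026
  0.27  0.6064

$12.66

σ√T = 0.32·√0.75 = 0.2771
ln(S/K) + (r + σ²/2)T = ln(98/108) + (0.089 + 0.32²/2)·0.75 = -0.0972 + 0.1051 = 0.0080
d₁ = 0.0080 / 0.2771 = 0.0288 ⇒ 0.03
d₂ = d₁ − σ√T = 0.0288 − 0.2771 = -0.2483 ⇒ -0.25
e^(−rT) = e^(−0.089·0.75) = 0.9354
N(−d₂) = N(0.25) = 0.5987;  N(−d₁) = N(-0.03) = 0.4880
P = 108·0.9354·0.5987 − 98·0.4880 = 60.4826 − 47.8240 = 12.6586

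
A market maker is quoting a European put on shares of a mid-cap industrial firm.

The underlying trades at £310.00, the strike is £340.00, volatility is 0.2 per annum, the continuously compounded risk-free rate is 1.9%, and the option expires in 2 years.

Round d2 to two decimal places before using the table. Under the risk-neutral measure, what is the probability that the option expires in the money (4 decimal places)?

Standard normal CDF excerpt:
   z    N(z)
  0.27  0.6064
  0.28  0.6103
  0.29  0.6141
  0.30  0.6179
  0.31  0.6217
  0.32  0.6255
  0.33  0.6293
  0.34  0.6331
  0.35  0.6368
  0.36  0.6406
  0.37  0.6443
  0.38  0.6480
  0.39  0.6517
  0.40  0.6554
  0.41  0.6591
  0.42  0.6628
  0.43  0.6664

0.6293

T = 2;  σ√T = 0.2828
d₁ = [ln(310/340) + (0.019 + ½·0.2²)·2] / (σ√T) = (-0.0924 + 0.0780) / 0.2828 = -0.0508 ≈ -0.05
d₂ = -0.0508 − 0.2828 = -0.3337 ≈ -0.33
Pr(exercise) under Q = N(−d₂) = N(0.33) = 0.6293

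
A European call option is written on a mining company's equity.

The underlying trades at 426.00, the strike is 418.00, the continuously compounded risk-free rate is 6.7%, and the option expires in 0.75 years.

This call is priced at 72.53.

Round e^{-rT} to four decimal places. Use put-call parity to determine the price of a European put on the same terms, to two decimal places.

44.05

exp(−rT) = exp(−0.067·0.75) = 0.9510
Put-call parity: C − P = S − K·e^(−rT) = 426 − 418·0.9510 = 426 − 397.5180 = 28.4820
P = C − (C − P) = 72.53 − (28.4820) = 44.0480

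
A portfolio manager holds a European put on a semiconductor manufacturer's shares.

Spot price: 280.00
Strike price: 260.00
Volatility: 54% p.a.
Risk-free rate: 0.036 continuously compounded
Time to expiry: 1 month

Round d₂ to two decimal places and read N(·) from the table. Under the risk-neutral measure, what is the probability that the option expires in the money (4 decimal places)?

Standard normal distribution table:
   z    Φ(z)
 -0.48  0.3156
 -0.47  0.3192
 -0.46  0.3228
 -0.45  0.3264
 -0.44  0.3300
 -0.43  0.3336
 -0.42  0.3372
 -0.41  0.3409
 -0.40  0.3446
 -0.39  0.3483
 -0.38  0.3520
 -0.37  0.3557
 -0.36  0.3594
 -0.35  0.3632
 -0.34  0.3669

0.3372

T = 0.08333;  σ√T = 0.1559
d₁ = [ln(280/260) + (0.036 + ½·0.54²)·0.08333] / (σ√T) = (0.0741 + 0.0152) / 0.1559 = 0.5726 → 0.57
d₂ = 0.5726 − 0.1559 = 0.4167 → 0.42
Risk-neutral Pr[S_T < K] = N(−d₂) = N(-0.42) = 0.3372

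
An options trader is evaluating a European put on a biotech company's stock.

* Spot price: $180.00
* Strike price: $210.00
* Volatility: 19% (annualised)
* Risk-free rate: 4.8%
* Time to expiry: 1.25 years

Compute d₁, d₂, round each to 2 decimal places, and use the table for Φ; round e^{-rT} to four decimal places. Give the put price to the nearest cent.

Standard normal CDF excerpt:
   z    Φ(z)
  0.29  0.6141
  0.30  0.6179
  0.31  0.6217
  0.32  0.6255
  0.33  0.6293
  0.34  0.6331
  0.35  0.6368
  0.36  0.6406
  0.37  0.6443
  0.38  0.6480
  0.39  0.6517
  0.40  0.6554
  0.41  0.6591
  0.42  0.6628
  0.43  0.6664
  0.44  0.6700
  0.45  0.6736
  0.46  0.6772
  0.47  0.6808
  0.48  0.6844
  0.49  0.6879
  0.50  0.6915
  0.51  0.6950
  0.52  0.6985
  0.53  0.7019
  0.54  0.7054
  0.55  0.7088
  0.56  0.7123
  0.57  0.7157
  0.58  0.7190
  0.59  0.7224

σ√T = 0.19·√1.25 = 0.2124
d₁ = [ln(180/210) + (0.048 + 0.19²/2)·1.25] / 0.2124 = [-0.1542 + 0.0826] / 0.2124 = -0.3370 ⇒ -0.34
d₂ = d₁ − σ√T = -0.3370 − 0.2124 = -0.5494 ⇒ -0.55
exp(−rT) = exp(−0.048·1.25) = 0.9418
P = 210·0.9418·N(0.55) − 180·N(0.34) = 210·0.9418·0.7088 − 180·0.6331 = 140.1850 − 113.9580 = 26.2270

$26.23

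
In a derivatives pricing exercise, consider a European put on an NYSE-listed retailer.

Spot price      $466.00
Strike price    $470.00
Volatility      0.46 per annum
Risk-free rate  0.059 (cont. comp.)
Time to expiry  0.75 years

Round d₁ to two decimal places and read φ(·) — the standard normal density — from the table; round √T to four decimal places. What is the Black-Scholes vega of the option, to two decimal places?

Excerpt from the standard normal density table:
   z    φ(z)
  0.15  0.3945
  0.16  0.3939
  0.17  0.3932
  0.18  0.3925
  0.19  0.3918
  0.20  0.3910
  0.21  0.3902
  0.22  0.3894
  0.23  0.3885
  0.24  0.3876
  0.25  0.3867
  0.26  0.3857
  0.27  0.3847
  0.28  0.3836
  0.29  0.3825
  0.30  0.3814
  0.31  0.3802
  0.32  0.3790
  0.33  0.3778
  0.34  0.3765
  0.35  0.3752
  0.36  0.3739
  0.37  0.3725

T = 0.75;  σ√T = 0.3984
ln(S/K) + (r + σ²/2)T = ln(466/470) + (0.059 + 0.46²/2)·0.75 = -0.0085 + 0.1236 = 0.1151
d₁ = 0.1151 / 0.3984 = 0.2888 → 0.29
√T = √0.75 = 0.8660
φ(d₁) = φ(0.29) = 0.3825
vega = S·φ(d₁)·√T = 466·0.3825·0.8660 = 154.3602

154.36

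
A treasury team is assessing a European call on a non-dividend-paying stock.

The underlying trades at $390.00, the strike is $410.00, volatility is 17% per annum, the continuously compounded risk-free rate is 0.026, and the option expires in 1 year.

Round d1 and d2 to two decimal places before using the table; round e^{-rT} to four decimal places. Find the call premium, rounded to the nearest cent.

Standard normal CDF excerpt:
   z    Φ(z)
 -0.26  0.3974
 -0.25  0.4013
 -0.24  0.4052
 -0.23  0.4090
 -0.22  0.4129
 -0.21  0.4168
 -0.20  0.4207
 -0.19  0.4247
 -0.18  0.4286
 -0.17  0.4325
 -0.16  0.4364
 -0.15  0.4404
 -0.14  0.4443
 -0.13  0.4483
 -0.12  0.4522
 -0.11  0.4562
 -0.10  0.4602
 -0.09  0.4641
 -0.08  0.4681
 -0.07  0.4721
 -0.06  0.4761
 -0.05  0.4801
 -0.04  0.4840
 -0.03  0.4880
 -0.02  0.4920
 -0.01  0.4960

$22.30

T = 1;  σ√T = 0.1700
ln(S/K) + (r + σ²/2)T = ln(390/410) + (0.026 + 0.17²/2)·1 = -0.0500 + 0.0404 = -0.0096
d₁ = -0.0096 / 0.1700 = -0.0562 ≈ -0.06
d₂ = d₁ − σ√T = -0.0562 − 0.1700 = -0.2262 ≈ -0.23
exp(−rT) = exp(−0.026·1) = 0.9743
N(d₁) = N(-0.06) = 0.4761;  N(d₂) = N(-0.23) = 0.4090
C = 390·0.4761 − 410·0.9743·0.4090 = 185.6790 − 163.3804 = 22.2986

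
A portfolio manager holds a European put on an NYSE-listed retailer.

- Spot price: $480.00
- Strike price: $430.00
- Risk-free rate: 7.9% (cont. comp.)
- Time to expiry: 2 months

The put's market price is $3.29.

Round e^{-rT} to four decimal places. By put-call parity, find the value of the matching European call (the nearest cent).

exp(−rT) = exp(−0.079·0.1667) = 0.9869
Put-call parity: C − P = S − K·e^(−rT) = 480 − 430·0.9869 = 480 − 424.3670 = 55.6330
C = P + (C − P) = 3.29 + (55.6330) = 58.9230

$58.92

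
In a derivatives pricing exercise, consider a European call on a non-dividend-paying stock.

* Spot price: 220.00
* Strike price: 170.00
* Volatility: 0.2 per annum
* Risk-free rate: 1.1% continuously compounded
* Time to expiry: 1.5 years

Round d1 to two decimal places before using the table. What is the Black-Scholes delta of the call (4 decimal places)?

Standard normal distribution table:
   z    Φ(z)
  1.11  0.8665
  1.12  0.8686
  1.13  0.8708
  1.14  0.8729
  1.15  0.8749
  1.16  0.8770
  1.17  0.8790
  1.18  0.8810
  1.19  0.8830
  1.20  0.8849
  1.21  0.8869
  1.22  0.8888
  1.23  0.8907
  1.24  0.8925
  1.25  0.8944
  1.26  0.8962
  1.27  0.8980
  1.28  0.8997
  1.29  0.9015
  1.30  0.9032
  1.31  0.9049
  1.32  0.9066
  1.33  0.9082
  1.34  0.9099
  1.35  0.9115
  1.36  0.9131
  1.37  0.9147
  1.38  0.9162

0.8925

σ√T = 0.2·√1.5 = 0.2449
d₁ = [ln(220/170) + (0.011 + 0.2²/2)·1.5] / 0.2449 = [0.2578 + 0.0465] / 0.2449 = 1.2424 → 1.24
N(d₁) = N(1.24) = 0.8925
Δ_call = N(d₁) = 0.8925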